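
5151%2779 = 2372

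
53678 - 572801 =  -519123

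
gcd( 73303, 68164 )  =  1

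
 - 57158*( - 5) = 285790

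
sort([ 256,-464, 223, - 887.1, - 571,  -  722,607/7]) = [- 887.1,  -  722, - 571,-464, 607/7, 223,256] 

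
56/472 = 7/59 = 0.12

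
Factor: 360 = 2^3*3^2* 5^1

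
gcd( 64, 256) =64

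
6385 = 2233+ 4152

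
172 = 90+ 82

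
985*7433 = 7321505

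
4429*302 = 1337558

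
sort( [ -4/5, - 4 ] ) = [ -4,-4/5] 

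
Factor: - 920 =-2^3 * 5^1*23^1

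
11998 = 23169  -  11171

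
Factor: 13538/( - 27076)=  - 2^( - 1) =- 1/2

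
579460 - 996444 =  - 416984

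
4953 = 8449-3496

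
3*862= 2586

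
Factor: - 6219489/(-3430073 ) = 3^1*17^(-1)*201769^(-1) *2073163^1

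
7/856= 7/856  =  0.01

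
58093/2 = 58093/2 = 29046.50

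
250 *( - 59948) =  - 14987000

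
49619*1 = 49619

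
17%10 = 7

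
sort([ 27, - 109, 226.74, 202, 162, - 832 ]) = [ - 832 , - 109, 27,162, 202,226.74] 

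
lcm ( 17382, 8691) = 17382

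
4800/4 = 1200 = 1200.00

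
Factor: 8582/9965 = 2^1*5^( - 1 )*7^1*613^1*1993^( - 1) 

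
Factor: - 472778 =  - 2^1*97^1*2437^1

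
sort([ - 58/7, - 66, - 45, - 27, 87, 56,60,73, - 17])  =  [- 66, - 45, - 27,  -  17,-58/7, 56, 60 , 73, 87 ]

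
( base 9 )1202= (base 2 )1101111101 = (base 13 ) 539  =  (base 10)893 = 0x37D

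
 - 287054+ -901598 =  -1188652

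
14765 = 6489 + 8276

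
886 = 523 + 363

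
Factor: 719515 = 5^1*151^1*953^1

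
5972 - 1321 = 4651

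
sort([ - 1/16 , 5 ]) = [ - 1/16, 5] 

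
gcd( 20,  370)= 10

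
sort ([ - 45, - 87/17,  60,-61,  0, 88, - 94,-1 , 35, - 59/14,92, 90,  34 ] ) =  [  -  94, - 61, - 45, - 87/17 , - 59/14, - 1, 0,  34, 35,  60 , 88,90,92] 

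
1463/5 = 1463/5 = 292.60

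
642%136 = 98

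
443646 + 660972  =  1104618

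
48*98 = 4704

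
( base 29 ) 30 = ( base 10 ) 87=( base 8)127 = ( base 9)106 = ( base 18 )4f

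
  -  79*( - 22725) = 1795275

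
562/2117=562/2117   =  0.27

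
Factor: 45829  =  7^1*6547^1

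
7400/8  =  925 = 925.00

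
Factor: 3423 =3^1 * 7^1 * 163^1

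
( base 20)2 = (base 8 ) 2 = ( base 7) 2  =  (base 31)2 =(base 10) 2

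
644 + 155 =799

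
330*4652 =1535160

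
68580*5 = 342900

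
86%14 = 2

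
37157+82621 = 119778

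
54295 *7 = 380065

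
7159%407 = 240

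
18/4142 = 9/2071 = 0.00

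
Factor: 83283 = 3^1* 17^1*23^1*71^1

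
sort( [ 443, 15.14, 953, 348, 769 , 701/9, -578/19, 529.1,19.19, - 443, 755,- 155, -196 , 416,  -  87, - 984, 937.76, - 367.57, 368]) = [ - 984,-443, - 367.57, - 196, - 155, - 87,  -  578/19, 15.14, 19.19,701/9, 348, 368, 416,443, 529.1,755,  769, 937.76,953]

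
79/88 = 79/88 = 0.90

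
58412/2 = 29206 = 29206.00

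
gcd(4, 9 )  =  1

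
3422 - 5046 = -1624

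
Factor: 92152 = 2^3*11519^1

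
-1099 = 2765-3864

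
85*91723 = 7796455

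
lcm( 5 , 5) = 5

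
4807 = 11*437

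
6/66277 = 6/66277 = 0.00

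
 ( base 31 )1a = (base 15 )2b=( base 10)41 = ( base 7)56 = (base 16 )29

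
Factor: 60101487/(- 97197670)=-2^( - 1)*3^3*5^( - 1)*17^ (-1)*43^1 *51767^1*571751^(  -  1 )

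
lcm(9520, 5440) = 38080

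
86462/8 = 43231/4=10807.75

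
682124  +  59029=741153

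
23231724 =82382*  282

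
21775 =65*335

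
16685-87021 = - 70336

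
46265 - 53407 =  - 7142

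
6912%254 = 54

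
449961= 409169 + 40792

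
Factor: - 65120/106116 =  - 2^3*  3^ (  -  1)*5^1*11^1*239^( - 1 ) = - 440/717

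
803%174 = 107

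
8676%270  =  36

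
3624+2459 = 6083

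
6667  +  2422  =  9089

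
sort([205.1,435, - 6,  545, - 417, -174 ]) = [ - 417, - 174, - 6, 205.1,435, 545 ] 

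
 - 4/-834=2/417 = 0.00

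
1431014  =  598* 2393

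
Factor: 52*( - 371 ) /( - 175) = 2756/25 = 2^2*5^( - 2)*13^1*53^1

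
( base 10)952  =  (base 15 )437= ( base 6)4224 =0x3b8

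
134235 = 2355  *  57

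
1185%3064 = 1185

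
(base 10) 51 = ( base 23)25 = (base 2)110011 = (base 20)2B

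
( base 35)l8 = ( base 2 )1011100111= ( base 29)PI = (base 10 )743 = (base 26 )12f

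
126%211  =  126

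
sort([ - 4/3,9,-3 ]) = [-3,-4/3, 9]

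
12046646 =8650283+3396363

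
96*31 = 2976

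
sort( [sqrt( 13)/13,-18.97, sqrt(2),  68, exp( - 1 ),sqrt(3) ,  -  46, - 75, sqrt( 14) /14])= [-75, - 46, -18.97,sqrt(14)/14,sqrt (13 ) /13,exp( - 1), sqrt(2), sqrt (3),68 ]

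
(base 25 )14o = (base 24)175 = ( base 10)749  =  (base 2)1011101101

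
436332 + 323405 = 759737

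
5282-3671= 1611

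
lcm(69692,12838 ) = 487844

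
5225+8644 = 13869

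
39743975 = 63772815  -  24028840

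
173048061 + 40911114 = 213959175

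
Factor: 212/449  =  2^2* 53^1*449^ ( - 1) 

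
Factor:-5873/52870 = -2^ ( - 1)*5^(-1)*7^1*17^( - 1)*311^( - 1) *839^1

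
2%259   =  2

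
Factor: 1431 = 3^3*53^1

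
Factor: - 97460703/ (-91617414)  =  2^( - 1) * 3^1*7^( - 1)*617^1*631^ ( - 1 )*3457^(  -  1 )*17551^1 = 32486901/30539138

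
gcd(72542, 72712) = 2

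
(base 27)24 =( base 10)58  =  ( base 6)134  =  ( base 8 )72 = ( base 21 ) 2g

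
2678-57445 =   -  54767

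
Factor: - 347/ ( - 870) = 2^( - 1)*3^(- 1)*5^ (-1)  *29^ (-1)*347^1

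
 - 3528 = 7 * ( - 504 )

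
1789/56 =31 + 53/56 = 31.95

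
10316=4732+5584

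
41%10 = 1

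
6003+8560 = 14563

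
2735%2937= 2735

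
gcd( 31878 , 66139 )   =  1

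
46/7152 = 23/3576 = 0.01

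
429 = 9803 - 9374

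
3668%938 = 854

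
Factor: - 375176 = -2^3 * 23^1 *2039^1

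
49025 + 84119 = 133144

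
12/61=12/61 =0.20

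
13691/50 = 13691/50 = 273.82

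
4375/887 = 4 + 827/887 = 4.93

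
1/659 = 1/659 = 0.00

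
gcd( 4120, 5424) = 8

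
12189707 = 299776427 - 287586720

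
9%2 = 1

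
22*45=990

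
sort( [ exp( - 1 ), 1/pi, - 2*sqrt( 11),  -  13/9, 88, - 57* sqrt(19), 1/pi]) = [-57*sqrt( 19), - 2*sqrt(11 ), - 13/9, 1/pi,1/pi, exp( - 1),88 ] 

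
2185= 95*23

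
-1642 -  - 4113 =2471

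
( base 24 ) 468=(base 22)51e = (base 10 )2456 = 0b100110011000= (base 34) 248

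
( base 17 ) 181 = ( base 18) 15c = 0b110101010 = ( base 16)1AA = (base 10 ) 426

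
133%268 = 133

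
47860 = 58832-10972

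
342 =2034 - 1692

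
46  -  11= 35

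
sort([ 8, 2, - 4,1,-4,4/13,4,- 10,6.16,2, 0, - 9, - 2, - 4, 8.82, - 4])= [ -10 , - 9, - 4, - 4, - 4,  -  4, - 2,0,4/13,1,2,2,4, 6.16, 8,8.82]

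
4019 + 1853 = 5872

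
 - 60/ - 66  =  10/11= 0.91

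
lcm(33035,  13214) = 66070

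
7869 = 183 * 43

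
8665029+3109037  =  11774066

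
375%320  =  55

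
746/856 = 373/428 = 0.87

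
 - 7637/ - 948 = 8  +  53/948  =  8.06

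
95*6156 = 584820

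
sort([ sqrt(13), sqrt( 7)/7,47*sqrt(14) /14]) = [ sqrt(7)/7,  sqrt(13 ),47*sqrt(14 ) /14]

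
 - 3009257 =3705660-6714917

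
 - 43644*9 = -392796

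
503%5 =3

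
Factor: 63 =3^2*7^1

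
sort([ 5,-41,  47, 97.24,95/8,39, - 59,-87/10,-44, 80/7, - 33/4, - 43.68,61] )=[-59, - 44, - 43.68, - 41, - 87/10,-33/4, 5,80/7,95/8,39,47 , 61,97.24 ]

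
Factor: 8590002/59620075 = 2^1*3^1*5^( -2) * 47^1*83^1*367^1 * 2384803^(-1)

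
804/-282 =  - 3 + 7/47 = - 2.85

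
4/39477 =4/39477=0.00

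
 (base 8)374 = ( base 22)BA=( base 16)fc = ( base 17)ee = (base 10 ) 252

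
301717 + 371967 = 673684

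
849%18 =3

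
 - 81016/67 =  - 1210+54/67 = - 1209.19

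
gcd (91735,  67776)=1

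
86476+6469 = 92945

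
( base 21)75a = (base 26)4j4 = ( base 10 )3202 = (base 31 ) 3A9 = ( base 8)6202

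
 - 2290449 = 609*( - 3761)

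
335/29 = 335/29=11.55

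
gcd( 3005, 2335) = 5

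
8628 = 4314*2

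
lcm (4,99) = 396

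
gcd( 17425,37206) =1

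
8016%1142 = 22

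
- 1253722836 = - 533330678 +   -  720392158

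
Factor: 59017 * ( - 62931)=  - 3713998827=- 3^1*7^1 * 11^1*1907^1*8431^1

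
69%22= 3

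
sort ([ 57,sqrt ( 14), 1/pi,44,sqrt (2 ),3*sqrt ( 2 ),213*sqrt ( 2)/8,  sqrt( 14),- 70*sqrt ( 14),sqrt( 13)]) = [ - 70*sqrt( 14), 1/pi, sqrt(2),sqrt( 13 ),sqrt(14 ) , sqrt(14 ),3 *sqrt(2) , 213*sqrt ( 2 ) /8, 44, 57]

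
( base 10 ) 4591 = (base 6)33131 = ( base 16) 11EF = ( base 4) 1013233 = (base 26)6KF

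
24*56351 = 1352424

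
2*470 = 940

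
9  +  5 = 14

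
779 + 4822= 5601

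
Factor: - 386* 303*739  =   - 2^1*3^1*101^1*193^1 * 739^1 = - 86431962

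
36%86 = 36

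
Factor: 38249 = 23^1*1663^1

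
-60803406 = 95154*( - 639 ) 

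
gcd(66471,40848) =3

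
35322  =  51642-16320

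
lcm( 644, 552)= 3864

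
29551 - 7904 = 21647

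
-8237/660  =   - 13 + 343/660 = - 12.48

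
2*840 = 1680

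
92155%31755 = 28645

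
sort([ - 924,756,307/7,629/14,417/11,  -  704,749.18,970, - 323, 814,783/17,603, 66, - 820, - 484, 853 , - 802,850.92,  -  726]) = [ - 924,-820,  -  802, - 726,  -  704, - 484, - 323, 417/11  ,  307/7,629/14,783/17,  66,603,749.18,756,814,  850.92,853,970 ]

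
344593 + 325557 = 670150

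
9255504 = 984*9406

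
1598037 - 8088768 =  - 6490731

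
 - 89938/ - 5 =89938/5 = 17987.60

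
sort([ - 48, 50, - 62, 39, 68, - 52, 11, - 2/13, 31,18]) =[ - 62, - 52,  -  48, - 2/13 , 11, 18,  31, 39, 50, 68]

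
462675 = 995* 465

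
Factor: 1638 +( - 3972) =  - 2334 =- 2^1 * 3^1*389^1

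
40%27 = 13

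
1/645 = 1/645 = 0.00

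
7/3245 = 7/3245 = 0.00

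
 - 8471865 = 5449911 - 13921776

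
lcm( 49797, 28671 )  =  946143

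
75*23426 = 1756950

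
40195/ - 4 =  - 10049 + 1/4 = -10048.75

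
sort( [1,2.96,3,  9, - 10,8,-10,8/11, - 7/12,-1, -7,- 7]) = [ - 10, - 10, - 7, - 7, - 1, -7/12, 8/11,1,  2.96, 3,8, 9 ]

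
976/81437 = 976/81437 = 0.01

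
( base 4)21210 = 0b1001100100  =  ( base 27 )mi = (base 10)612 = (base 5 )4422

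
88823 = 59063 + 29760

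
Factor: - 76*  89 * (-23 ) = 155572 = 2^2*19^1*23^1*89^1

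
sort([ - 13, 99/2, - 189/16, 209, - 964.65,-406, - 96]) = [ - 964.65, - 406, - 96 , - 13,- 189/16, 99/2,209 ] 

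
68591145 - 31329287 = 37261858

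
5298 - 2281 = 3017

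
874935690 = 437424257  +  437511433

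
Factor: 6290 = 2^1*5^1*17^1* 37^1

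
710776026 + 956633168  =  1667409194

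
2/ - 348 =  - 1/174  =  - 0.01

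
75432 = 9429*8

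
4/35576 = 1/8894 = 0.00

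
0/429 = 0 = 0.00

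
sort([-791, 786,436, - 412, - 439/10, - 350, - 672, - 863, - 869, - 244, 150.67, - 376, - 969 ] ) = [ - 969,-869, - 863, - 791, - 672, - 412,-376,  -  350 , - 244, - 439/10,150.67, 436, 786 ] 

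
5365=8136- 2771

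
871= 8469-7598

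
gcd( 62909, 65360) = 817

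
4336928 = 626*6928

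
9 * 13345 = 120105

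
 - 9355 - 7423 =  - 16778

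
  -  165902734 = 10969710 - 176872444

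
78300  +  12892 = 91192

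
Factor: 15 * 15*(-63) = -14175 = - 3^4 *5^2*7^1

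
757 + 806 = 1563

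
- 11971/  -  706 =11971/706 = 16.96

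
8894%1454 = 170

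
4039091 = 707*5713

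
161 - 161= 0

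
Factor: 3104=2^5*97^1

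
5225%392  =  129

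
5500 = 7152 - 1652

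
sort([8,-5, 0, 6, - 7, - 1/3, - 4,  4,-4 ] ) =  [ - 7, - 5, - 4, - 4, - 1/3, 0,4,6,8 ] 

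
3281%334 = 275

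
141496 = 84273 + 57223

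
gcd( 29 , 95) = 1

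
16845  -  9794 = 7051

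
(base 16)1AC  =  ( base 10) 428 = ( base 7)1151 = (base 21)K8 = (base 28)F8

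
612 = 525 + 87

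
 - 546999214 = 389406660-936405874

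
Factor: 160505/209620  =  2^( - 2 ) * 223^( - 1) * 683^1  =  683/892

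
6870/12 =572+ 1/2= 572.50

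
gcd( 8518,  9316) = 2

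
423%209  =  5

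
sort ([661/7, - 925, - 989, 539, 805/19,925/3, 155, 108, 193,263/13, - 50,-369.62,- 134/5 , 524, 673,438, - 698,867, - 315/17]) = [ - 989,- 925,- 698, - 369.62, - 50, - 134/5, - 315/17, 263/13, 805/19,661/7, 108,155, 193, 925/3, 438,524, 539,673, 867 ] 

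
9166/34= 269 + 10/17 = 269.59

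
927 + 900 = 1827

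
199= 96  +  103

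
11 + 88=99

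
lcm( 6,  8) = 24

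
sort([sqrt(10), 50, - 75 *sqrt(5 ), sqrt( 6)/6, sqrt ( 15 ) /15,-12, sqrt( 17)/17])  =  [- 75 * sqrt( 5),  -  12, sqrt( 17) /17,sqrt( 15)/15, sqrt(6)/6, sqrt(10 ), 50]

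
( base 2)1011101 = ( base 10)93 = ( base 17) 58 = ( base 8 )135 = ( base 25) 3i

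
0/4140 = 0 =0.00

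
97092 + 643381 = 740473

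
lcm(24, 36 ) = 72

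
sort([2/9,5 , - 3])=[ - 3  ,  2/9, 5 ] 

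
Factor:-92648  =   - 2^3*37^1*313^1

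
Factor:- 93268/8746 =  - 46634/4373 = -2^1*7^1 * 3331^1*4373^( - 1 ) 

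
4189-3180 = 1009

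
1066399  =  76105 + 990294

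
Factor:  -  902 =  -2^1*11^1*41^1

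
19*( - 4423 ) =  - 84037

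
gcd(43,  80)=1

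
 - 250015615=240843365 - 490858980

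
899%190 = 139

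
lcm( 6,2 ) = 6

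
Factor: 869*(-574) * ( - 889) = 2^1*7^2*11^1*41^1*79^1*127^1 = 443438534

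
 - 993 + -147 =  - 1140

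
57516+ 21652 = 79168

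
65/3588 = 5/276=0.02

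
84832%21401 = 20629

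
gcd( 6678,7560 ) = 126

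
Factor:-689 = -13^1*53^1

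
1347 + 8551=9898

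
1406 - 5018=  - 3612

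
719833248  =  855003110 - 135169862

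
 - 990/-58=495/29 = 17.07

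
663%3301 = 663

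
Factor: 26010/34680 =2^( - 2 )*3^1 =3/4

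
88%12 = 4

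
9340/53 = 9340/53=   176.23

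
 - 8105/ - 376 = 8105/376 = 21.56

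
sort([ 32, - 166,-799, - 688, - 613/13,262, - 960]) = [ - 960, - 799, - 688, - 166, - 613/13, 32,  262]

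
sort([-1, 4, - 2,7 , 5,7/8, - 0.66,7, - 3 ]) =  [-3, - 2, - 1, - 0.66,7/8,4,5 , 7, 7 ] 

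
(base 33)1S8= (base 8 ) 3745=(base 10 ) 2021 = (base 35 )1mq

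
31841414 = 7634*4171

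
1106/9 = 122 + 8/9= 122.89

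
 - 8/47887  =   - 1 + 47879/47887=- 0.00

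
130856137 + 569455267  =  700311404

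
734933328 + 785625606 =1520558934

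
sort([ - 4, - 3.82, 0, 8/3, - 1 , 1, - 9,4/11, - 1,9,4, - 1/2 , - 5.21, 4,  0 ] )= [ - 9,-5.21, - 4, - 3.82, - 1, - 1,-1/2,0,0,4/11,1, 8/3, 4,  4,9]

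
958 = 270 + 688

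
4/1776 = 1/444 = 0.00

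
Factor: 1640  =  2^3* 5^1*41^1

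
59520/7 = 8502 + 6/7 = 8502.86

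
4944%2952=1992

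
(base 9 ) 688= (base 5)4231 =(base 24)NE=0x236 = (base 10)566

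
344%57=2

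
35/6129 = 35/6129 = 0.01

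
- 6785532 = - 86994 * 78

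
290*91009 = 26392610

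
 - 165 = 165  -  330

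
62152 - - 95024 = 157176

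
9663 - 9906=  - 243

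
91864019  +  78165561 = 170029580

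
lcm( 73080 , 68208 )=1023120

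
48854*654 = 31950516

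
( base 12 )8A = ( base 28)3M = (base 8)152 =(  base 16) 6a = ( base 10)106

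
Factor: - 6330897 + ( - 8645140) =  - 269^1*55673^1 = -14976037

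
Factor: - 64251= - 3^2*11^2*59^1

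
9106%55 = 31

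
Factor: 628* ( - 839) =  - 2^2*157^1*839^1 = - 526892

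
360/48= 7 + 1/2 = 7.50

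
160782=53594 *3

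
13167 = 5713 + 7454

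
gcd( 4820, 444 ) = 4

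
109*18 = 1962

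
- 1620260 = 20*( - 81013) 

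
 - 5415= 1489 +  - 6904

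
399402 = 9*44378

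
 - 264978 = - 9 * 29442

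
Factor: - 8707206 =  - 2^1*3^1 * 19^1*76379^1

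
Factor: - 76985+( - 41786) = -73^1*1627^1 = -118771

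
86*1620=139320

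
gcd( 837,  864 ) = 27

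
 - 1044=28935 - 29979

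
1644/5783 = 1644/5783 = 0.28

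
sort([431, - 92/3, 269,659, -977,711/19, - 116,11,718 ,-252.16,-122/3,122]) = [  -  977, - 252.16, - 116, - 122/3, - 92/3,11,711/19, 122, 269,431,659, 718 ]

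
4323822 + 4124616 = 8448438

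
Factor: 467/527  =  17^( - 1 )*31^ (- 1 )* 467^1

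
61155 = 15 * 4077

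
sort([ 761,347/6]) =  [ 347/6,761] 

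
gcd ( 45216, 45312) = 96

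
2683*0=0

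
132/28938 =22/4823= 0.00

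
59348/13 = 59348/13  =  4565.23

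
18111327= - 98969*( - 183)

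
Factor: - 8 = - 2^3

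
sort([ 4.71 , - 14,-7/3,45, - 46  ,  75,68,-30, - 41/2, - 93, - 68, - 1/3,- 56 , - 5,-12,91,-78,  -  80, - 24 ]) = [ - 93,  -  80, - 78,-68, - 56, - 46 , - 30, - 24, - 41/2,-14,-12,-5, - 7/3, - 1/3,4.71,45,68, 75, 91]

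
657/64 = 10 + 17/64 = 10.27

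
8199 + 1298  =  9497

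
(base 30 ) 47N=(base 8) 7371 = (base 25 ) 638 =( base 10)3833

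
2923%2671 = 252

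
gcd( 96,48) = 48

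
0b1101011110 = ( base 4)31132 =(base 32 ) QU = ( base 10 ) 862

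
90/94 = 45/47 = 0.96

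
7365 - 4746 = 2619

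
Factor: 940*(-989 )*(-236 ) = 2^4*5^1*23^1*43^1*47^1 * 59^1 =219399760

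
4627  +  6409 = 11036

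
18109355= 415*43637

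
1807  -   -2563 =4370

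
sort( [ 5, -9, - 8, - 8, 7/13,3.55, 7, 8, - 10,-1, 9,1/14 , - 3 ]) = [-10,- 9, - 8,  -  8, - 3,-1, 1/14, 7/13,3.55,5, 7,8, 9] 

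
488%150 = 38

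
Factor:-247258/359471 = -2^1*7^( - 1)*11^1*89^(-1) * 577^ (-1 )*11239^1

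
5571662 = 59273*94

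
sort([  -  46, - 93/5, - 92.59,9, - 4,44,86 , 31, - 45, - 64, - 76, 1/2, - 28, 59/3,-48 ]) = [ - 92.59, - 76, - 64, - 48, - 46 , - 45, - 28, - 93/5, - 4,1/2,9 , 59/3,31,44,  86 ]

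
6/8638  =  3/4319 = 0.00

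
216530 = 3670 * 59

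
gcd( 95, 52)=1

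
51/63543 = 17/21181 = 0.00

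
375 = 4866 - 4491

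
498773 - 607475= - 108702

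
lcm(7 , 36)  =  252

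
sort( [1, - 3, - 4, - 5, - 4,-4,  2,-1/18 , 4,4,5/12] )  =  [ - 5, - 4, - 4, - 4, - 3, - 1/18,5/12,1,2, 4, 4] 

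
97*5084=493148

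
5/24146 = 5/24146 = 0.00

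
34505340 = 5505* 6268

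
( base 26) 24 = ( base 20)2g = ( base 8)70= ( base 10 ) 56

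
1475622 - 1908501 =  - 432879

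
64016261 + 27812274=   91828535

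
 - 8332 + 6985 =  - 1347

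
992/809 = 1 +183/809 = 1.23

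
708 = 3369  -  2661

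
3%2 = 1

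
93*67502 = 6277686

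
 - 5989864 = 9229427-15219291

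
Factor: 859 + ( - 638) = 221  =  13^1 * 17^1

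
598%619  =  598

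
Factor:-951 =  - 3^1*317^1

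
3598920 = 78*46140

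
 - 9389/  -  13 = 722  +  3/13 = 722.23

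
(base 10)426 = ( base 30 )E6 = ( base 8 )652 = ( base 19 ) 138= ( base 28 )F6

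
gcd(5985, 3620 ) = 5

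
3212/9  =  356 + 8/9 =356.89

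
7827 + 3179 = 11006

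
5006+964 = 5970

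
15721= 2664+13057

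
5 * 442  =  2210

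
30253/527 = 57 + 214/527 = 57.41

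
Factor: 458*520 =2^4*5^1*13^1*229^1  =  238160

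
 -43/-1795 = 43/1795 = 0.02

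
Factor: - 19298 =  - 2^1*9649^1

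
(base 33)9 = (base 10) 9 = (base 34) 9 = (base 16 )9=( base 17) 9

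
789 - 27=762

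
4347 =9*483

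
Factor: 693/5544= 1/8= 2^( - 3) 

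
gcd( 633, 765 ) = 3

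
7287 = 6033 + 1254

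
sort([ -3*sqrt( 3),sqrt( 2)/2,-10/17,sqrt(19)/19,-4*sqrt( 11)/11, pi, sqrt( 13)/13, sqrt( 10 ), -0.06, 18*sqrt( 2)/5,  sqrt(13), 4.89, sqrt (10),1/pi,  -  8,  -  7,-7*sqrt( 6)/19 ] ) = [ - 8, - 7, - 3*sqrt(3),-4*sqrt(11)/11, - 7 * sqrt( 6) /19, - 10/17, - 0.06,sqrt(19)/19,  sqrt( 13) /13,  1/pi,sqrt (2)/2,pi,sqrt( 10),sqrt(10),sqrt(13 ),4.89,18*sqrt ( 2 ) /5] 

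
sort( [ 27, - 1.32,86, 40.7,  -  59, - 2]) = [ - 59, - 2 , - 1.32,27,40.7,86]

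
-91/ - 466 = 91/466 = 0.20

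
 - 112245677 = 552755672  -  665001349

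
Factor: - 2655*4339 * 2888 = - 2^3*3^2  *  5^1 * 19^2 * 59^1*4339^1 = - 33269889960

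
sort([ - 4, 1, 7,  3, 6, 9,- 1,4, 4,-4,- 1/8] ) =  [-4, - 4,-1,  -  1/8,1,3, 4, 4  ,  6, 7,9]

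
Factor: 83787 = 3^1*11^1*2539^1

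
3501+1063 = 4564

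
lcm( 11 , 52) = 572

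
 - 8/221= - 1 + 213/221=- 0.04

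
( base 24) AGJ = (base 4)1200103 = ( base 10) 6163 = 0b1100000010011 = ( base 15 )1C5D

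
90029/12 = 90029/12 = 7502.42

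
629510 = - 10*( - 62951)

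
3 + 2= 5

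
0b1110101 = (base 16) 75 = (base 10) 117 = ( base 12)99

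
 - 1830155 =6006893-7837048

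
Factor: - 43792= - 2^4*7^1*17^1*23^1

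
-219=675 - 894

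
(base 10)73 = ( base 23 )34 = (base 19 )3g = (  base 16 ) 49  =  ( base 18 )41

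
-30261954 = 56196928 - 86458882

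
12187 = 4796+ 7391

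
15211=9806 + 5405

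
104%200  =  104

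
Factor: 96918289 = 13^2*573481^1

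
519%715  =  519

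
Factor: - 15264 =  - 2^5 * 3^2*  53^1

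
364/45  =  364/45 =8.09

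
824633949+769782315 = 1594416264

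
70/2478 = 5/177 = 0.03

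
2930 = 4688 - 1758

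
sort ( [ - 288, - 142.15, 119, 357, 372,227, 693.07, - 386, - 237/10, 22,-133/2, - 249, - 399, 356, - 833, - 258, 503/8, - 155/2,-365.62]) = [ - 833, - 399, - 386, - 365.62, - 288, - 258, - 249,-142.15, - 155/2, - 133/2, - 237/10, 22,503/8, 119,227,356,357 , 372,693.07 ] 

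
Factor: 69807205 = 5^1*13^1*29^2*1277^1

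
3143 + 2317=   5460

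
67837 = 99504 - 31667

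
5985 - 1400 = 4585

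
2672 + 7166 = 9838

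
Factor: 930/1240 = 3/4= 2^ (  -  2) *3^1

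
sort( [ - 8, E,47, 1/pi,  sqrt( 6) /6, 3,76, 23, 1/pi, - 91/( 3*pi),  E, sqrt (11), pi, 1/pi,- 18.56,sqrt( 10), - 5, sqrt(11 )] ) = [-18.56, - 91/( 3 * pi ), - 8, - 5, 1/pi,1/pi, 1/pi,sqrt( 6)/6,E, E, 3,pi , sqrt(10) , sqrt( 11), sqrt( 11 ),23, 47,  76 ]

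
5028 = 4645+383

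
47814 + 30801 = 78615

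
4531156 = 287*15788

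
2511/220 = 2511/220= 11.41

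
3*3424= 10272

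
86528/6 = 43264/3= 14421.33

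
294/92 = 3+9/46=3.20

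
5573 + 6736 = 12309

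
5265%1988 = 1289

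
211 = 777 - 566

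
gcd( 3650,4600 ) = 50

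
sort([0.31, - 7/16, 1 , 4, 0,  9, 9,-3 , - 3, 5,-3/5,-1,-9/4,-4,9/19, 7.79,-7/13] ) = [ -4,-3,  -  3,-9/4,-1,-3/5,-7/13,-7/16,0,0.31,9/19, 1,4,5, 7.79, 9,  9 ] 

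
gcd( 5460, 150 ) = 30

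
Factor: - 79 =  - 79^1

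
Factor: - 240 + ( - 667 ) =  - 907^1 = - 907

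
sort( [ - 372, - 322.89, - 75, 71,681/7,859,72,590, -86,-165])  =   [ - 372, - 322.89, - 165, - 86, - 75,  71 , 72,681/7, 590, 859]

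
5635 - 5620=15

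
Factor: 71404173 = 3^4*881533^1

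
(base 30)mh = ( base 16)2A5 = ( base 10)677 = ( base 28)O5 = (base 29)NA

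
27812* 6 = 166872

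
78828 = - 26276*( - 3) 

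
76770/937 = 81  +  873/937 = 81.93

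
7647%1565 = 1387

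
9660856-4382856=5278000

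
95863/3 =31954+1/3 = 31954.33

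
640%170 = 130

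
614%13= 3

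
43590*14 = 610260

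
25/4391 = 25/4391 = 0.01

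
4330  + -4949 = -619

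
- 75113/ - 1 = 75113 + 0/1  =  75113.00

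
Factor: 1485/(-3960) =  - 3/8 = - 2^ (-3)*3^1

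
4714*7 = 32998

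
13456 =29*464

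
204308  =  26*7858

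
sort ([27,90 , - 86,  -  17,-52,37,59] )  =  [-86, - 52, - 17,27, 37,59, 90]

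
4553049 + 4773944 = 9326993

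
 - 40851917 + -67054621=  - 107906538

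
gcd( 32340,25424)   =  28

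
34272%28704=5568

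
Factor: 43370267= 43370267^1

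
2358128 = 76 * 31028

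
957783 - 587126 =370657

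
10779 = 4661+6118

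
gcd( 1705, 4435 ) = 5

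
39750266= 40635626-885360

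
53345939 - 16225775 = 37120164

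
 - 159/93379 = - 159/93379 =-0.00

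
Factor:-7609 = - 7^1*1087^1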